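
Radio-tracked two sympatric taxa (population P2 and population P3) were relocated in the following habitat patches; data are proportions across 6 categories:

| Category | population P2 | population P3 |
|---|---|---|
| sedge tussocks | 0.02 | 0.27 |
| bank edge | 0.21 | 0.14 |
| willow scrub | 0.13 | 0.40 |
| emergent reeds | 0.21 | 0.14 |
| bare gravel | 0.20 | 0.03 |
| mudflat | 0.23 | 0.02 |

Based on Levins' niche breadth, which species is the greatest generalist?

Σp_P2ᵢ² = 0.02² + 0.21² + 0.13² + 0.21² + 0.20² + 0.23² = 0.0004 + 0.0441 + 0.0169 + 0.0441 + 0.0400 + 0.0529 = 0.1984
B_P2 = 1 / 0.1984 = 5.0403
Σp_P3ᵢ² = 0.27² + 0.14² + 0.40² + 0.14² + 0.03² + 0.02² = 0.0729 + 0.0196 + 0.1600 + 0.0196 + 0.0009 + 0.0004 = 0.2734
B_P3 = 1 / 0.2734 = 3.6576
Highest B → broadest niche (most generalist): population P2 (B = 5.04).

population P2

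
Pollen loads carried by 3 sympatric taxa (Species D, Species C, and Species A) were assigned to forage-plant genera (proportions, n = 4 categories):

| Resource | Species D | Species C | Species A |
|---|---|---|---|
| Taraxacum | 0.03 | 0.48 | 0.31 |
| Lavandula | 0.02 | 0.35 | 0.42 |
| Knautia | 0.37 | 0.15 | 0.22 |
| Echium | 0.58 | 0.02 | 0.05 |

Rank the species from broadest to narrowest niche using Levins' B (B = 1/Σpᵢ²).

Species A > Species C > Species D

Σp_Dᵢ² = 0.03² + 0.02² + 0.37² + 0.58² = 0.0009 + 0.0004 + 0.1369 + 0.3364 = 0.4746
B_D = 1 / 0.4746 = 2.1070
Σp_Cᵢ² = 0.48² + 0.35² + 0.15² + 0.02² = 0.2304 + 0.1225 + 0.0225 + 0.0004 = 0.3758
B_C = 1 / 0.3758 = 2.6610
Σp_Aᵢ² = 0.31² + 0.42² + 0.22² + 0.05² = 0.0961 + 0.1764 + 0.0484 + 0.0025 = 0.3234
B_A = 1 / 0.3234 = 3.0921
Ranking by B (broadest → narrowest): Species A (3.09) > Species C (2.66) > Species D (2.11)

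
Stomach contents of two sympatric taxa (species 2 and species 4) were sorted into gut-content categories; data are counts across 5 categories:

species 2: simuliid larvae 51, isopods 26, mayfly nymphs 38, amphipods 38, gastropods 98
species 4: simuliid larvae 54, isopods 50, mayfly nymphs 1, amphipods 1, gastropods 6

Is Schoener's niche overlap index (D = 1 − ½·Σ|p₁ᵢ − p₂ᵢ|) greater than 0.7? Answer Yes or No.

No

Proportions for species 2 (n=251): 51/251=0.2032, 26/251=0.1036, 38/251=0.1514, 38/251=0.1514, 98/251=0.3904
Proportions for species 4 (n=112): 54/112=0.4821, 50/112=0.4464, 1/112=0.0089, 1/112=0.0089, 6/112=0.0536
Σ|p₁ᵢ − p₂ᵢ| = 0.2789 + 0.3428 + 0.1425 + 0.1425 + 0.3368 = 1.2435
D = 1 − ½ × 1.2435 = 1 − 0.62175 = 0.37825
D = 0.37825 < 0.7 → No.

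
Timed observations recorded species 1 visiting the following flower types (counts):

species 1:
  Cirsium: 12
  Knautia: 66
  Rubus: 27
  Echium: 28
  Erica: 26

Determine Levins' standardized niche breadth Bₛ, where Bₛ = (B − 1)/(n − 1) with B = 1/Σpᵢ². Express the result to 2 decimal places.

0.69

Proportions for species 1 (n=159): 12/159=0.0755, 66/159=0.4151, 27/159=0.1698, 28/159=0.1761, 26/159=0.1635
Σpᵢ² = 0.0755² + 0.4151² + 0.1698² + 0.1761² + 0.1635² = 0.005700 + 0.172308 + 0.028832 + 0.031011 + 0.026732 = 0.264583
B = 1 / 0.264583 = 3.7795
Bₛ = (B − 1)/(n − 1) = (3.7795 − 1)/(5 − 1) = 2.7795/4 = 0.6949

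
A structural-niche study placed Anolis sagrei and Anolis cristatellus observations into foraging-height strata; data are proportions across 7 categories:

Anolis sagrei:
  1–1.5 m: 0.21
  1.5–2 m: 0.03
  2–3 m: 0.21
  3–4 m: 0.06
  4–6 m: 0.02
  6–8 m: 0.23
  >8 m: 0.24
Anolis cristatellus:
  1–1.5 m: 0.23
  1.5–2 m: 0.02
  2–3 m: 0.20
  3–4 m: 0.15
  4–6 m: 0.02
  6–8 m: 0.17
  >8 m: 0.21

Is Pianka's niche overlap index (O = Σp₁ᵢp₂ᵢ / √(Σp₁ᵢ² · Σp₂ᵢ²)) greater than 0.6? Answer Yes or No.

Yes

Σ p₁ᵢp₂ᵢ = 0.0483 + 0.0006 + 0.0420 + 0.0090 + 0.0004 + 0.0391 + 0.0504 = 0.1898
Σp_1ᵢ² = 0.21² + 0.03² + 0.21² + 0.06² + 0.02² + 0.23² + 0.24² = 0.0441 + 0.0009 + 0.0441 + 0.0036 + 0.0004 + 0.0529 + 0.0576 = 0.2036
Σp_2ᵢ² = 0.23² + 0.02² + 0.20² + 0.15² + 0.02² + 0.17² + 0.21² = 0.0529 + 0.0004 + 0.0400 + 0.0225 + 0.0004 + 0.0289 + 0.0441 = 0.1892
O = 0.1898 / √(0.2036 × 0.1892) = 0.1898 / 0.19627 = 0.9670
O = 0.9670 > 0.6 → Yes.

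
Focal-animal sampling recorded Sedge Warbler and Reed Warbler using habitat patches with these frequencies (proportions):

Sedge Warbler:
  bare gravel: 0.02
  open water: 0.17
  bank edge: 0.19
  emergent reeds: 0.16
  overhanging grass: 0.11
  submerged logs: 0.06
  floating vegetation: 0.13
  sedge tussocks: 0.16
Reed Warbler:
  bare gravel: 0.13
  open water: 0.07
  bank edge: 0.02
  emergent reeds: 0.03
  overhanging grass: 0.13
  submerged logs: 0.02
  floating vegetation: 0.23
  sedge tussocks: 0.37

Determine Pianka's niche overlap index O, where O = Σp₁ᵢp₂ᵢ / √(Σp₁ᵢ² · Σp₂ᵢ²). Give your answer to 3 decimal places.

Σ p₁ᵢp₂ᵢ = 0.0026 + 0.0119 + 0.0038 + 0.0048 + 0.0143 + 0.0012 + 0.0299 + 0.0592 = 0.1277
Σp_1ᵢ² = 0.02² + 0.17² + 0.19² + 0.16² + 0.11² + 0.06² + 0.13² + 0.16² = 0.0004 + 0.0289 + 0.0361 + 0.0256 + 0.0121 + 0.0036 + 0.0169 + 0.0256 = 0.1492
Σp_2ᵢ² = 0.13² + 0.07² + 0.02² + 0.03² + 0.13² + 0.02² + 0.23² + 0.37² = 0.0169 + 0.0049 + 0.0004 + 0.0009 + 0.0169 + 0.0004 + 0.0529 + 0.1369 = 0.2302
O = 0.1277 / √(0.1492 × 0.2302) = 0.1277 / 0.185326 = 0.68906

0.689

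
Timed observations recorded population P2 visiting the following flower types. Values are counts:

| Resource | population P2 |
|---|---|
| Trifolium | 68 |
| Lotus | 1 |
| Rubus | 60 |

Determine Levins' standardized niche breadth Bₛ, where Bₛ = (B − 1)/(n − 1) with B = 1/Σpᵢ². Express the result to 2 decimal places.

Proportions for population P2 (n=129): 68/129=0.5271, 1/129=0.0078, 60/129=0.4651
Σpᵢ² = 0.5271² + 0.0078² + 0.4651² = 0.277834 + 0.000061 + 0.216318 = 0.494213
B = 1 / 0.494213 = 2.0234
Bₛ = (B − 1)/(n − 1) = (2.0234 − 1)/(3 − 1) = 1.0234/2 = 0.5117

0.51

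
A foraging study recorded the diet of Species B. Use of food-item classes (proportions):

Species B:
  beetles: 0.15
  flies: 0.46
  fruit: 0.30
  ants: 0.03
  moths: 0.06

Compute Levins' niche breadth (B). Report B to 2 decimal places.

3.04

Σpᵢ² = 0.15² + 0.46² + 0.30² + 0.03² + 0.06² = 0.0225 + 0.2116 + 0.0900 + 0.0009 + 0.0036 = 0.3286
B = 1 / 0.3286 = 3.0432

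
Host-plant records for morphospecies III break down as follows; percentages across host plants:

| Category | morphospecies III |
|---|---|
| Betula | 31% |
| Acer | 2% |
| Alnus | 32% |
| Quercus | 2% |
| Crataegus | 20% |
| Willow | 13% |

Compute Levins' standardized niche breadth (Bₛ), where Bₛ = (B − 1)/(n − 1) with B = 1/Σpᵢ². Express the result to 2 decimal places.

0.58

Convert percentages to proportions (divide by 100).
Σpᵢ² = 0.31² + 0.02² + 0.32² + 0.02² + 0.20² + 0.13² = 0.0961 + 0.0004 + 0.1024 + 0.0004 + 0.0400 + 0.0169 = 0.2562
B = 1 / 0.2562 = 3.9032
Bₛ = (B − 1)/(n − 1) = (3.9032 − 1)/(6 − 1) = 2.9032/5 = 0.5806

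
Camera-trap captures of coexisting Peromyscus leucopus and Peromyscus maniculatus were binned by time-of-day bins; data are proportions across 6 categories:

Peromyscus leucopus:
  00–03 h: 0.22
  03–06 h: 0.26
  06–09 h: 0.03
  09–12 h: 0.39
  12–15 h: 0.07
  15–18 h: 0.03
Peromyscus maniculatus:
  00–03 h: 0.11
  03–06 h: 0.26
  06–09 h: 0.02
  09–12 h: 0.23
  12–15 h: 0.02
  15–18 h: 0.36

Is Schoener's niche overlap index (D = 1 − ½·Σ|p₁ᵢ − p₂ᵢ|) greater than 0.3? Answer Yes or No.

Yes

Σ|p₁ᵢ − p₂ᵢ| = 0.11 + 0.00 + 0.01 + 0.16 + 0.05 + 0.33 = 0.66
D = 1 − ½ × 0.66 = 1 − 0.330 = 0.6700
D = 0.6700 > 0.3 → Yes.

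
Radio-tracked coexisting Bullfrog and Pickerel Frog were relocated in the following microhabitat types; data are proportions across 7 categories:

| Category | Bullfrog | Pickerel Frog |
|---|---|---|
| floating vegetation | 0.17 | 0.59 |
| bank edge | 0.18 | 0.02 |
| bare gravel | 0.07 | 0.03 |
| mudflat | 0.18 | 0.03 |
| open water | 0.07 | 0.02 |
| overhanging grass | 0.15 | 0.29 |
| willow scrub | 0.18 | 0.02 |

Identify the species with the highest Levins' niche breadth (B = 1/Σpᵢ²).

Bullfrog

Σp_Bullᵢ² = 0.17² + 0.18² + 0.07² + 0.18² + 0.07² + 0.15² + 0.18² = 0.0289 + 0.0324 + 0.0049 + 0.0324 + 0.0049 + 0.0225 + 0.0324 = 0.1584
B_Bull = 1 / 0.1584 = 6.3131
Σp_Frogᵢ² = 0.59² + 0.02² + 0.03² + 0.03² + 0.02² + 0.29² + 0.02² = 0.3481 + 0.0004 + 0.0009 + 0.0009 + 0.0004 + 0.0841 + 0.0004 = 0.4352
B_Frog = 1 / 0.4352 = 2.2978
Highest B → broadest niche (most generalist): Bullfrog (B = 6.31).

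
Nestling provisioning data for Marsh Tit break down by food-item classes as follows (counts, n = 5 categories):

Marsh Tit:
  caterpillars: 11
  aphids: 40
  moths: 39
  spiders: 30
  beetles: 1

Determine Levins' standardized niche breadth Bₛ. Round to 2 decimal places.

Proportions for Marsh Tit (n=121): 11/121=0.0909, 40/121=0.3306, 39/121=0.3223, 30/121=0.2479, 1/121=0.0083
Σpᵢ² = 0.0909² + 0.3306² + 0.3223² + 0.2479² + 0.0083² = 0.008263 + 0.109296 + 0.103877 + 0.061454 + 0.000069 = 0.282959
B = 1 / 0.282959 = 3.5341
Bₛ = (B − 1)/(n − 1) = (3.5341 − 1)/(5 − 1) = 2.5341/4 = 0.6335

0.63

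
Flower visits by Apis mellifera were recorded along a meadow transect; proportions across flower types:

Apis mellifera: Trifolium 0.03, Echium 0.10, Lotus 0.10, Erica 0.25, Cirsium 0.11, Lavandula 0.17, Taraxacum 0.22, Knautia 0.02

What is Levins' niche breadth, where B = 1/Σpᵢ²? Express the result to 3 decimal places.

Σpᵢ² = 0.03² + 0.10² + 0.10² + 0.25² + 0.11² + 0.17² + 0.22² + 0.02² = 0.0009 + 0.0100 + 0.0100 + 0.0625 + 0.0121 + 0.0289 + 0.0484 + 0.0004 = 0.1732
B = 1 / 0.1732 = 5.77367

5.774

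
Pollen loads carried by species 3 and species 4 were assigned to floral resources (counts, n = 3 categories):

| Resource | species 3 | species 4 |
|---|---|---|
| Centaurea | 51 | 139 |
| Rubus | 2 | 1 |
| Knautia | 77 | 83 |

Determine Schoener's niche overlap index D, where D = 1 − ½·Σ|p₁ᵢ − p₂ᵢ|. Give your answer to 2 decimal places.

0.77

Proportions for species 3 (n=130): 51/130=0.3923, 2/130=0.0154, 77/130=0.5923
Proportions for species 4 (n=223): 139/223=0.6233, 1/223=0.0045, 83/223=0.3722
Σ|p₁ᵢ − p₂ᵢ| = 0.2310 + 0.0109 + 0.2201 = 0.4620
D = 1 − ½ × 0.4620 = 1 − 0.23100 = 0.76900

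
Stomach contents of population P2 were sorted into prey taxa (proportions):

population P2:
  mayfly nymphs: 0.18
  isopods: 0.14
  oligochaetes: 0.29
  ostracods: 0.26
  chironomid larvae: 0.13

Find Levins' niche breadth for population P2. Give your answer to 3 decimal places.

Σpᵢ² = 0.18² + 0.14² + 0.29² + 0.26² + 0.13² = 0.0324 + 0.0196 + 0.0841 + 0.0676 + 0.0169 = 0.2206
B = 1 / 0.2206 = 4.53309

4.533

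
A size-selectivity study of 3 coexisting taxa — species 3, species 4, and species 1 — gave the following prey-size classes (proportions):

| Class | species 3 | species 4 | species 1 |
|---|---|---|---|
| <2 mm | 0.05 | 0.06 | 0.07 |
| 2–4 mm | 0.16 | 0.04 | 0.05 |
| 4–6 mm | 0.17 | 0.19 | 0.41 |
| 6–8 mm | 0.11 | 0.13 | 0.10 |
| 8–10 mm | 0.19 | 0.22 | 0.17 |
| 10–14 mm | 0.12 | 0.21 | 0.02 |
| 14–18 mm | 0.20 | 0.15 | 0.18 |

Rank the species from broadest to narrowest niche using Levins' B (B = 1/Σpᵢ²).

Σp_3ᵢ² = 0.05² + 0.16² + 0.17² + 0.11² + 0.19² + 0.12² + 0.20² = 0.0025 + 0.0256 + 0.0289 + 0.0121 + 0.0361 + 0.0144 + 0.0400 = 0.1596
B_3 = 1 / 0.1596 = 6.2657
Σp_4ᵢ² = 0.06² + 0.04² + 0.19² + 0.13² + 0.22² + 0.21² + 0.15² = 0.0036 + 0.0016 + 0.0361 + 0.0169 + 0.0484 + 0.0441 + 0.0225 = 0.1732
B_4 = 1 / 0.1732 = 5.7737
Σp_1ᵢ² = 0.07² + 0.05² + 0.41² + 0.10² + 0.17² + 0.02² + 0.18² = 0.0049 + 0.0025 + 0.1681 + 0.0100 + 0.0289 + 0.0004 + 0.0324 = 0.2472
B_1 = 1 / 0.2472 = 4.0453
Ranking by B (broadest → narrowest): species 3 (6.27) > species 4 (5.77) > species 1 (4.05)

species 3 > species 4 > species 1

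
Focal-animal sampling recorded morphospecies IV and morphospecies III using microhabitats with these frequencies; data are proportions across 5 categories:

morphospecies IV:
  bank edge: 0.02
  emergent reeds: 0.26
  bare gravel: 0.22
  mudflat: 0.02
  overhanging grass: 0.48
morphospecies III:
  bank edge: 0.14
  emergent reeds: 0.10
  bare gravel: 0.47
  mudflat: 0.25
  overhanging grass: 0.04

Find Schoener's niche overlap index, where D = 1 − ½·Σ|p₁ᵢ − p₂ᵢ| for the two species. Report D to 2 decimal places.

0.40

Σ|p₁ᵢ − p₂ᵢ| = 0.12 + 0.16 + 0.25 + 0.23 + 0.44 = 1.20
D = 1 − ½ × 1.20 = 1 − 0.600 = 0.4000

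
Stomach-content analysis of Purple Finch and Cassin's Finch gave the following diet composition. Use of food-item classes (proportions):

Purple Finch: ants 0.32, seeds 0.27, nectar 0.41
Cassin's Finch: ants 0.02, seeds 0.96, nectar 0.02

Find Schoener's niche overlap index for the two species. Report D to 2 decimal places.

Σ|p₁ᵢ − p₂ᵢ| = 0.30 + 0.69 + 0.39 = 1.38
D = 1 − ½ × 1.38 = 1 − 0.690 = 0.3100

0.31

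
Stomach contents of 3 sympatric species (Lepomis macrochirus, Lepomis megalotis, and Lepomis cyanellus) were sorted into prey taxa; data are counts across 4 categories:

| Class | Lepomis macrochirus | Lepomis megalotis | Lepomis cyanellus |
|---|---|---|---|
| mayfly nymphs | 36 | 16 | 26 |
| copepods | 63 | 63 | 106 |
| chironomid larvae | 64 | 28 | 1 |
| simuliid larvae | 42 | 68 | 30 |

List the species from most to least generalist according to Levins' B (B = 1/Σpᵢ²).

Proportions for Lepomis macrochirus (n=205): 36/205=0.1756, 63/205=0.3073, 64/205=0.3122, 42/205=0.2049
Proportions for Lepomis megalotis (n=175): 16/175=0.0914, 63/175=0.3600, 28/175=0.1600, 68/175=0.3886
Proportions for Lepomis cyanellus (n=163): 26/163=0.1595, 106/163=0.6503, 1/163=0.0061, 30/163=0.1840
Σp_macrᵢ² = 0.1756² + 0.3073² + 0.3122² + 0.2049² = 0.030835 + 0.094433 + 0.097469 + 0.041984 = 0.264721
B_macr = 1 / 0.264721 = 3.7776
Σp_megaᵢ² = 0.0914² + 0.3600² + 0.1600² + 0.3886² = 0.008354 + 0.129600 + 0.025600 + 0.151010 = 0.314564
B_mega = 1 / 0.314564 = 3.1790
Σp_cyanᵢ² = 0.1595² + 0.6503² + 0.0061² + 0.1840² = 0.025440 + 0.422890 + 0.000037 + 0.033856 = 0.482223
B_cyan = 1 / 0.482223 = 2.0737
Ranking by B (broadest → narrowest): Lepomis macrochirus (3.78) > Lepomis megalotis (3.18) > Lepomis cyanellus (2.07)

Lepomis macrochirus > Lepomis megalotis > Lepomis cyanellus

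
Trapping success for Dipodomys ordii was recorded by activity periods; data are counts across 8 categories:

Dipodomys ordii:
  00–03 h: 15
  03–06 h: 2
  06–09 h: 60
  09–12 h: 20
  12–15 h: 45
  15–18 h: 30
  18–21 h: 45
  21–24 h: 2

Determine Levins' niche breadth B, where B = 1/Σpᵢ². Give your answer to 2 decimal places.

5.22

Proportions for Dipodomys ordii (n=219): 15/219=0.0685, 2/219=0.0091, 60/219=0.2740, 20/219=0.0913, 45/219=0.2055, 30/219=0.1370, 45/219=0.2055, 2/219=0.0091
Σpᵢ² = 0.0685² + 0.0091² + 0.2740² + 0.0913² + 0.2055² + 0.1370² + 0.2055² + 0.0091² = 0.004692 + 0.000083 + 0.075076 + 0.008336 + 0.042230 + 0.018769 + 0.042230 + 0.000083 = 0.191499
B = 1 / 0.191499 = 5.2220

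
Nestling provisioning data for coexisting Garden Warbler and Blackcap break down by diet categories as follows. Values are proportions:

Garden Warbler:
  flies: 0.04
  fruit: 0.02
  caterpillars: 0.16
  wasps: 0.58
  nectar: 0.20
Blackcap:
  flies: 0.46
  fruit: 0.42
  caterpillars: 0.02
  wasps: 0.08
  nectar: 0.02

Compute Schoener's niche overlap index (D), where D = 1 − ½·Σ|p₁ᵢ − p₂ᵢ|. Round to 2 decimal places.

0.18

Σ|p₁ᵢ − p₂ᵢ| = 0.42 + 0.40 + 0.14 + 0.50 + 0.18 = 1.64
D = 1 − ½ × 1.64 = 1 − 0.820 = 0.1800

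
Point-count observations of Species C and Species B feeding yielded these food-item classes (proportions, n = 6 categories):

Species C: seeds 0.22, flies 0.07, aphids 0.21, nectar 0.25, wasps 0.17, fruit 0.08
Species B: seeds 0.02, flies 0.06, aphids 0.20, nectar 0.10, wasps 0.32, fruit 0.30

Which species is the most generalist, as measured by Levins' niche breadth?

Σp_Cᵢ² = 0.22² + 0.07² + 0.21² + 0.25² + 0.17² + 0.08² = 0.0484 + 0.0049 + 0.0441 + 0.0625 + 0.0289 + 0.0064 = 0.1952
B_C = 1 / 0.1952 = 5.1230
Σp_Bᵢ² = 0.02² + 0.06² + 0.20² + 0.10² + 0.32² + 0.30² = 0.0004 + 0.0036 + 0.0400 + 0.0100 + 0.1024 + 0.0900 = 0.2464
B_B = 1 / 0.2464 = 4.0584
Highest B → broadest niche (most generalist): Species C (B = 5.12).

Species C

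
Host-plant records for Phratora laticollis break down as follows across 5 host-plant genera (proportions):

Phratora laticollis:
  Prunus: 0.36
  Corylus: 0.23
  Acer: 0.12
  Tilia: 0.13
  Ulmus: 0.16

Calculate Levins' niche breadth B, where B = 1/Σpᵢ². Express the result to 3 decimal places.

Σpᵢ² = 0.36² + 0.23² + 0.12² + 0.13² + 0.16² = 0.1296 + 0.0529 + 0.0144 + 0.0169 + 0.0256 = 0.2394
B = 1 / 0.2394 = 4.17711

4.177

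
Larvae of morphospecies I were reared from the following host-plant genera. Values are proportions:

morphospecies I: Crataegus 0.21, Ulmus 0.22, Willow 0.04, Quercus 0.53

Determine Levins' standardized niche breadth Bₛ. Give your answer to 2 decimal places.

Σpᵢ² = 0.21² + 0.22² + 0.04² + 0.53² = 0.0441 + 0.0484 + 0.0016 + 0.2809 = 0.3750
B = 1 / 0.3750 = 2.6667
Bₛ = (B − 1)/(n − 1) = (2.6667 − 1)/(4 − 1) = 1.6667/3 = 0.5556

0.56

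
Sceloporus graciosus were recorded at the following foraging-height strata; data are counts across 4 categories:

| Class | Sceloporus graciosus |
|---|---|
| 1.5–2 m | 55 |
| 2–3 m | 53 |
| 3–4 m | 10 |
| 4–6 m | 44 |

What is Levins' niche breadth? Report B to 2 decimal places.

3.33

Proportions for Sceloporus graciosus (n=162): 55/162=0.3395, 53/162=0.3272, 10/162=0.0617, 44/162=0.2716
Σpᵢ² = 0.3395² + 0.3272² + 0.0617² + 0.2716² = 0.115260 + 0.107060 + 0.003807 + 0.073767 = 0.299894
B = 1 / 0.299894 = 3.3345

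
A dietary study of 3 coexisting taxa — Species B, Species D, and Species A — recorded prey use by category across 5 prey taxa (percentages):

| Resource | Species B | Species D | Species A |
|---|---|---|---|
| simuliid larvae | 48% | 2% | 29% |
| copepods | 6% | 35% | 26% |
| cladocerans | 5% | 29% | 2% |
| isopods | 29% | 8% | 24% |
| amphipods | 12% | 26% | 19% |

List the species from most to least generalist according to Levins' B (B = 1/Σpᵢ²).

Species A > Species D > Species B

Convert percentages to proportions (divide by 100).
Σp_Bᵢ² = 0.48² + 0.06² + 0.05² + 0.29² + 0.12² = 0.2304 + 0.0036 + 0.0025 + 0.0841 + 0.0144 = 0.3350
B_B = 1 / 0.3350 = 2.9851
Σp_Dᵢ² = 0.02² + 0.35² + 0.29² + 0.08² + 0.26² = 0.0004 + 0.1225 + 0.0841 + 0.0064 + 0.0676 = 0.2810
B_D = 1 / 0.2810 = 3.5587
Σp_Aᵢ² = 0.29² + 0.26² + 0.02² + 0.24² + 0.19² = 0.0841 + 0.0676 + 0.0004 + 0.0576 + 0.0361 = 0.2458
B_A = 1 / 0.2458 = 4.0683
Ranking by B (broadest → narrowest): Species A (4.07) > Species D (3.56) > Species B (2.99)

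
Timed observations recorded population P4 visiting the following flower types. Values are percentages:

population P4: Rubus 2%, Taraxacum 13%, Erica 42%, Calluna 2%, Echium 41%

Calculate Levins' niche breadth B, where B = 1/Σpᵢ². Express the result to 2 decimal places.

Convert percentages to proportions (divide by 100).
Σpᵢ² = 0.02² + 0.13² + 0.42² + 0.02² + 0.41² = 0.0004 + 0.0169 + 0.1764 + 0.0004 + 0.1681 = 0.3622
B = 1 / 0.3622 = 2.7609

2.76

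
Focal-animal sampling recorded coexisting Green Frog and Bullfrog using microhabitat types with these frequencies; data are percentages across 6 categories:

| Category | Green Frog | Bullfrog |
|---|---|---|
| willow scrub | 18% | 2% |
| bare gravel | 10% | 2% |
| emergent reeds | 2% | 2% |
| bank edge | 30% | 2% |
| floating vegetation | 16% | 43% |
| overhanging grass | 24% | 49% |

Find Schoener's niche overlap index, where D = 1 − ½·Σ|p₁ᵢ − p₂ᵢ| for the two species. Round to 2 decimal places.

0.48

Convert percentages to proportions (divide by 100).
Σ|p₁ᵢ − p₂ᵢ| = 0.16 + 0.08 + 0.00 + 0.28 + 0.27 + 0.25 = 1.04
D = 1 − ½ × 1.04 = 1 − 0.520 = 0.4800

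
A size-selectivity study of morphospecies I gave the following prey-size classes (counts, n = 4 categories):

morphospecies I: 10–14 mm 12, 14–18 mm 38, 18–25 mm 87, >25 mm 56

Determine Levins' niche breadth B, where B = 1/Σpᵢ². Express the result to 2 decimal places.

Proportions for morphospecies I (n=193): 12/193=0.0622, 38/193=0.1969, 87/193=0.4508, 56/193=0.2902
Σpᵢ² = 0.0622² + 0.1969² + 0.4508² + 0.2902² = 0.003869 + 0.038770 + 0.203221 + 0.084216 = 0.330076
B = 1 / 0.330076 = 3.0296

3.03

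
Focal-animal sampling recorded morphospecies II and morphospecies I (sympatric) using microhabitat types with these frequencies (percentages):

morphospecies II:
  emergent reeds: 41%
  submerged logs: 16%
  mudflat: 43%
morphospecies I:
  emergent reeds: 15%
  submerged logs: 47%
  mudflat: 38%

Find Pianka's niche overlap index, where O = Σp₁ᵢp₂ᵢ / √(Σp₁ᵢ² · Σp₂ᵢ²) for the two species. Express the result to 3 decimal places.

Convert percentages to proportions (divide by 100).
Σ p₁ᵢp₂ᵢ = 0.0615 + 0.0752 + 0.1634 = 0.3001
Σp_1ᵢ² = 0.41² + 0.16² + 0.43² = 0.1681 + 0.0256 + 0.1849 = 0.3786
Σp_2ᵢ² = 0.15² + 0.47² + 0.38² = 0.0225 + 0.2209 + 0.1444 = 0.3878
O = 0.3001 / √(0.3786 × 0.3878) = 0.3001 / 0.383172 = 0.78320

0.783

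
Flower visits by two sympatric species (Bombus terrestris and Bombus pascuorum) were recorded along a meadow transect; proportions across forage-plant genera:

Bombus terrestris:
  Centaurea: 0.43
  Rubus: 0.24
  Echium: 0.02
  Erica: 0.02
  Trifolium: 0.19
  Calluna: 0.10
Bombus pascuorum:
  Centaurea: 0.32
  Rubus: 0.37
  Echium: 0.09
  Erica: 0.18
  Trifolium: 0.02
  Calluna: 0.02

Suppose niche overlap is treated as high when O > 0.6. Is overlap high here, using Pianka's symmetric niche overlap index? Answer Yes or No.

Yes

Σ p₁ᵢp₂ᵢ = 0.1376 + 0.0888 + 0.0018 + 0.0036 + 0.0038 + 0.0020 = 0.2376
Σp_1ᵢ² = 0.43² + 0.24² + 0.02² + 0.02² + 0.19² + 0.10² = 0.1849 + 0.0576 + 0.0004 + 0.0004 + 0.0361 + 0.0100 = 0.2894
Σp_2ᵢ² = 0.32² + 0.37² + 0.09² + 0.18² + 0.02² + 0.02² = 0.1024 + 0.1369 + 0.0081 + 0.0324 + 0.0004 + 0.0004 = 0.2806
O = 0.2376 / √(0.2894 × 0.2806) = 0.2376 / 0.28497 = 0.8338
O = 0.8338 > 0.6 → Yes.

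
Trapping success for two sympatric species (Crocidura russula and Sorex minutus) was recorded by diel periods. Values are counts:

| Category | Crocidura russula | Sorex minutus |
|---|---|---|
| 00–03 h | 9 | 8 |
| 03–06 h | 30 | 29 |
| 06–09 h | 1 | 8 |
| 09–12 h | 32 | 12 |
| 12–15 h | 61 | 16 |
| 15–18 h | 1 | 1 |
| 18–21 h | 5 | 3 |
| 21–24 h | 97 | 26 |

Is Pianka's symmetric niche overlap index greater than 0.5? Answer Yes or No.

Proportions for Crocidura russula (n=236): 9/236=0.0381, 30/236=0.1271, 1/236=0.0042, 32/236=0.1356, 61/236=0.2585, 1/236=0.0042, 5/236=0.0212, 97/236=0.4110
Proportions for Sorex minutus (n=103): 8/103=0.0777, 29/103=0.2816, 8/103=0.0777, 12/103=0.1165, 16/103=0.1553, 1/103=0.0097, 3/103=0.0291, 26/103=0.2524
Σ p₁ᵢp₂ᵢ = 0.002960 + 0.035791 + 0.000326 + 0.015797 + 0.040145 + 0.000041 + 0.000617 + 0.103736 = 0.199413
Σp_1ᵢ² = 0.0381² + 0.1271² + 0.0042² + 0.1356² + 0.2585² + 0.0042² + 0.0212² + 0.4110² = 0.001452 + 0.016154 + 0.000018 + 0.018387 + 0.066822 + 0.000018 + 0.000449 + 0.168921 = 0.272221
Σp_2ᵢ² = 0.0777² + 0.2816² + 0.0777² + 0.1165² + 0.1553² + 0.0097² + 0.0291² + 0.2524² = 0.006037 + 0.079299 + 0.006037 + 0.013572 + 0.024118 + 0.000094 + 0.000847 + 0.063706 = 0.193710
O = 0.199413 / √(0.272221 × 0.193710) = 0.199413 / 0.2296343 = 0.8684
O = 0.8684 > 0.5 → Yes.

Yes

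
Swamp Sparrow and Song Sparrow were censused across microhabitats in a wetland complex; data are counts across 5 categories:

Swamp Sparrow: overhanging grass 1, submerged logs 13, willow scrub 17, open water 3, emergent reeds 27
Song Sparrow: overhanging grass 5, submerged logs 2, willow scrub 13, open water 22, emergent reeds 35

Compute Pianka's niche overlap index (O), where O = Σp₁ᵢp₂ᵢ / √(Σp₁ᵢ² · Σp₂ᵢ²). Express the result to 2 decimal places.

0.84

Proportions for Swamp Sparrow (n=61): 1/61=0.0164, 13/61=0.2131, 17/61=0.2787, 3/61=0.0492, 27/61=0.4426
Proportions for Song Sparrow (n=77): 5/77=0.0649, 2/77=0.0260, 13/77=0.1688, 22/77=0.2857, 35/77=0.4545
Σ p₁ᵢp₂ᵢ = 0.001064 + 0.005541 + 0.047045 + 0.014056 + 0.201162 = 0.268868
Σp_1ᵢ² = 0.0164² + 0.2131² + 0.2787² + 0.0492² + 0.4426² = 0.000269 + 0.045412 + 0.077674 + 0.002421 + 0.195895 = 0.321671
Σp_2ᵢ² = 0.0649² + 0.0260² + 0.1688² + 0.2857² + 0.4545² = 0.004212 + 0.000676 + 0.028493 + 0.081624 + 0.206570 = 0.321575
O = 0.268868 / √(0.321671 × 0.321575) = 0.268868 / 0.3216230 = 0.8360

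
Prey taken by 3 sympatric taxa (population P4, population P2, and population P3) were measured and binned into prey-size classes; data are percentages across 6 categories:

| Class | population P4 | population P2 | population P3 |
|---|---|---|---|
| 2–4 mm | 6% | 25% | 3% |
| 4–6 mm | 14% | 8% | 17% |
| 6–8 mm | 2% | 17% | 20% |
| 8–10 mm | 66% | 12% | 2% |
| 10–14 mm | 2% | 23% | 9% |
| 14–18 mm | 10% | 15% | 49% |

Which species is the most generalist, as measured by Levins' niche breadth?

Convert percentages to proportions (divide by 100).
Σp_P4ᵢ² = 0.06² + 0.14² + 0.02² + 0.66² + 0.02² + 0.10² = 0.0036 + 0.0196 + 0.0004 + 0.4356 + 0.0004 + 0.0100 = 0.4696
B_P4 = 1 / 0.4696 = 2.1295
Σp_P2ᵢ² = 0.25² + 0.08² + 0.17² + 0.12² + 0.23² + 0.15² = 0.0625 + 0.0064 + 0.0289 + 0.0144 + 0.0529 + 0.0225 = 0.1876
B_P2 = 1 / 0.1876 = 5.3305
Σp_P3ᵢ² = 0.03² + 0.17² + 0.20² + 0.02² + 0.09² + 0.49² = 0.0009 + 0.0289 + 0.0400 + 0.0004 + 0.0081 + 0.2401 = 0.3184
B_P3 = 1 / 0.3184 = 3.1407
Highest B → broadest niche (most generalist): population P2 (B = 5.33).

population P2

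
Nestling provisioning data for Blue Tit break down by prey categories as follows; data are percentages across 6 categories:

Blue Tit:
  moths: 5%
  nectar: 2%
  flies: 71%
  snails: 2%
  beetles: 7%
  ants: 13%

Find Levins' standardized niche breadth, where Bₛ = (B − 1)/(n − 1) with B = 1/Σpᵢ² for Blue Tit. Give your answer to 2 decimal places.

0.18

Convert percentages to proportions (divide by 100).
Σpᵢ² = 0.05² + 0.02² + 0.71² + 0.02² + 0.07² + 0.13² = 0.0025 + 0.0004 + 0.5041 + 0.0004 + 0.0049 + 0.0169 = 0.5292
B = 1 / 0.5292 = 1.8896
Bₛ = (B − 1)/(n − 1) = (1.8896 − 1)/(6 − 1) = 0.8896/5 = 0.1779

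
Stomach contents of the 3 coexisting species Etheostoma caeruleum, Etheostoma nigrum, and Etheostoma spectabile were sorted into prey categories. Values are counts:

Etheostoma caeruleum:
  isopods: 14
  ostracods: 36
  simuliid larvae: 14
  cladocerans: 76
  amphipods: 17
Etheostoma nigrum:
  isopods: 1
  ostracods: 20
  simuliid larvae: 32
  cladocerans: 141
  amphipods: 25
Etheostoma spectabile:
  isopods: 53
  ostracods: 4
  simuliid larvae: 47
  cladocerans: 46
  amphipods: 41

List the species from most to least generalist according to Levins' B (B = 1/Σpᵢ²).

Etheostoma spectabile > Etheostoma caeruleum > Etheostoma nigrum

Proportions for Etheostoma caeruleum (n=157): 14/157=0.0892, 36/157=0.2293, 14/157=0.0892, 76/157=0.4841, 17/157=0.1083
Proportions for Etheostoma nigrum (n=219): 1/219=0.0046, 20/219=0.0913, 32/219=0.1461, 141/219=0.6438, 25/219=0.1142
Proportions for Etheostoma spectabile (n=191): 53/191=0.2775, 4/191=0.0209, 47/191=0.2461, 46/191=0.2408, 41/191=0.2147
Σp_caerᵢ² = 0.0892² + 0.2293² + 0.0892² + 0.4841² + 0.1083² = 0.007957 + 0.052578 + 0.007957 + 0.234353 + 0.011729 = 0.314574
B_caer = 1 / 0.314574 = 3.1789
Σp_nigrᵢ² = 0.0046² + 0.0913² + 0.1461² + 0.6438² + 0.1142² = 0.000021 + 0.008336 + 0.021345 + 0.414478 + 0.013042 = 0.457222
B_nigr = 1 / 0.457222 = 2.1871
Σp_specᵢ² = 0.2775² + 0.0209² + 0.2461² + 0.2408² + 0.2147² = 0.077006 + 0.000437 + 0.060565 + 0.057985 + 0.046096 = 0.242089
B_spec = 1 / 0.242089 = 4.1307
Ranking by B (broadest → narrowest): Etheostoma spectabile (4.13) > Etheostoma caeruleum (3.18) > Etheostoma nigrum (2.19)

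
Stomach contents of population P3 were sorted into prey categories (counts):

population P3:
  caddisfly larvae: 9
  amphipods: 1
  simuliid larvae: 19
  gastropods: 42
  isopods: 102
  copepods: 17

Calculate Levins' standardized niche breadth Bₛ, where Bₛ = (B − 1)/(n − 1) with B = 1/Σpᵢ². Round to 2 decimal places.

0.36

Proportions for population P3 (n=190): 9/190=0.0474, 1/190=0.0053, 19/190=0.1000, 42/190=0.2211, 102/190=0.5368, 17/190=0.0895
Σpᵢ² = 0.0474² + 0.0053² + 0.1000² + 0.2211² + 0.5368² + 0.0895² = 0.002247 + 0.000028 + 0.010000 + 0.048885 + 0.288154 + 0.008010 = 0.357324
B = 1 / 0.357324 = 2.7986
Bₛ = (B − 1)/(n − 1) = (2.7986 − 1)/(6 − 1) = 1.7986/5 = 0.3597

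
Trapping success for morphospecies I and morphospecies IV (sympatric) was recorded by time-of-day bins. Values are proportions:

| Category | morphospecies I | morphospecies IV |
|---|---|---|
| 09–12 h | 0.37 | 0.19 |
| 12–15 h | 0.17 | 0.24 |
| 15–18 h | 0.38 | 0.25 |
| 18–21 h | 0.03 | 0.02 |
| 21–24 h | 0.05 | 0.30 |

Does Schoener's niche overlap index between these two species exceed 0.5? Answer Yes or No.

Σ|p₁ᵢ − p₂ᵢ| = 0.18 + 0.07 + 0.13 + 0.01 + 0.25 = 0.64
D = 1 − ½ × 0.64 = 1 − 0.320 = 0.6800
D = 0.6800 > 0.5 → Yes.

Yes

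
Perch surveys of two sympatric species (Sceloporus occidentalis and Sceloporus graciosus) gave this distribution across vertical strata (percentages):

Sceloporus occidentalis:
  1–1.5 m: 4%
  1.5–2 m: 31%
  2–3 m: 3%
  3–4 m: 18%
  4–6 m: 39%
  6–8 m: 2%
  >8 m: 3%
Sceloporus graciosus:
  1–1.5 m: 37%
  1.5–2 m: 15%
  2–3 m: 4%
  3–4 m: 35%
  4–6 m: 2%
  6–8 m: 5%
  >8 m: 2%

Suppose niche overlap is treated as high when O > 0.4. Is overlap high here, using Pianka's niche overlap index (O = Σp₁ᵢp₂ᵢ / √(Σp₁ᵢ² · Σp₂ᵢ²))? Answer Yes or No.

Convert percentages to proportions (divide by 100).
Σ p₁ᵢp₂ᵢ = 0.0148 + 0.0465 + 0.0012 + 0.0630 + 0.0078 + 0.0010 + 0.0006 = 0.1349
Σp_1ᵢ² = 0.04² + 0.31² + 0.03² + 0.18² + 0.39² + 0.02² + 0.03² = 0.0016 + 0.0961 + 0.0009 + 0.0324 + 0.1521 + 0.0004 + 0.0009 = 0.2844
Σp_2ᵢ² = 0.37² + 0.15² + 0.04² + 0.35² + 0.02² + 0.05² + 0.02² = 0.1369 + 0.0225 + 0.0016 + 0.1225 + 0.0004 + 0.0025 + 0.0004 = 0.2868
O = 0.1349 / √(0.2844 × 0.2868) = 0.1349 / 0.28560 = 0.4723
O = 0.4723 > 0.4 → Yes.

Yes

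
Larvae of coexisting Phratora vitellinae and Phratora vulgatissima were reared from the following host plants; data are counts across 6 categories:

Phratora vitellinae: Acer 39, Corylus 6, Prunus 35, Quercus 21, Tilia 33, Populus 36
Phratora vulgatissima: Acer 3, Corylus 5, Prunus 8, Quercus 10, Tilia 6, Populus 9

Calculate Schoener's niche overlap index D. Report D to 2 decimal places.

Proportions for Phratora vitellinae (n=170): 39/170=0.2294, 6/170=0.0353, 35/170=0.2059, 21/170=0.1235, 33/170=0.1941, 36/170=0.2118
Proportions for Phratora vulgatissima (n=41): 3/41=0.0732, 5/41=0.1220, 8/41=0.1951, 10/41=0.2439, 6/41=0.1463, 9/41=0.2195
Σ|p₁ᵢ − p₂ᵢ| = 0.1562 + 0.0867 + 0.0108 + 0.1204 + 0.0478 + 0.0077 = 0.4296
D = 1 − ½ × 0.4296 = 1 − 0.21480 = 0.78520

0.79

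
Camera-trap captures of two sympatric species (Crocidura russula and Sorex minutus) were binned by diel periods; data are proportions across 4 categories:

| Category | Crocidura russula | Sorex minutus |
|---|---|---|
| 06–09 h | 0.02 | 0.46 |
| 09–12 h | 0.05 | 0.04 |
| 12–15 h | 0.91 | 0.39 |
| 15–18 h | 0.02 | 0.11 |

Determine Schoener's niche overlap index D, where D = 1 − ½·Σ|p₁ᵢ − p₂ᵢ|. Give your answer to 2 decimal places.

0.47

Σ|p₁ᵢ − p₂ᵢ| = 0.44 + 0.01 + 0.52 + 0.09 = 1.06
D = 1 − ½ × 1.06 = 1 − 0.530 = 0.4700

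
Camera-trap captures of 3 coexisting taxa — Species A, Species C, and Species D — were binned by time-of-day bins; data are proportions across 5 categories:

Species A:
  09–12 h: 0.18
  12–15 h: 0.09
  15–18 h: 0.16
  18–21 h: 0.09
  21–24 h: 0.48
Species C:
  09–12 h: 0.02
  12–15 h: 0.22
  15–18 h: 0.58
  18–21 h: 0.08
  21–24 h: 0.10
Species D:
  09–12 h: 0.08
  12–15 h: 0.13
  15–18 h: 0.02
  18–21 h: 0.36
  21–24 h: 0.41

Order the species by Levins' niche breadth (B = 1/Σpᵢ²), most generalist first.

Σp_Aᵢ² = 0.18² + 0.09² + 0.16² + 0.09² + 0.48² = 0.0324 + 0.0081 + 0.0256 + 0.0081 + 0.2304 = 0.3046
B_A = 1 / 0.3046 = 3.2830
Σp_Cᵢ² = 0.02² + 0.22² + 0.58² + 0.08² + 0.10² = 0.0004 + 0.0484 + 0.3364 + 0.0064 + 0.0100 = 0.4016
B_C = 1 / 0.4016 = 2.4900
Σp_Dᵢ² = 0.08² + 0.13² + 0.02² + 0.36² + 0.41² = 0.0064 + 0.0169 + 0.0004 + 0.1296 + 0.1681 = 0.3214
B_D = 1 / 0.3214 = 3.1114
Ranking by B (broadest → narrowest): Species A (3.28) > Species D (3.11) > Species C (2.49)

Species A > Species D > Species C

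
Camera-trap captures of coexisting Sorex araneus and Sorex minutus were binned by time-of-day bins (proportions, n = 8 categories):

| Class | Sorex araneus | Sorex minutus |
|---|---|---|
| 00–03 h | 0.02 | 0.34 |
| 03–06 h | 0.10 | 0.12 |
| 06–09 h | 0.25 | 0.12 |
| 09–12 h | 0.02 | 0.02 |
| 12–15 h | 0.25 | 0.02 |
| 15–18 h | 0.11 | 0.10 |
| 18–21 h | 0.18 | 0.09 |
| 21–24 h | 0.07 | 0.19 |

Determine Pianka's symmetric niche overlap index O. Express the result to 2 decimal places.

Σ p₁ᵢp₂ᵢ = 0.0068 + 0.0120 + 0.0300 + 0.0004 + 0.0050 + 0.0110 + 0.0162 + 0.0133 = 0.0947
Σp_1ᵢ² = 0.02² + 0.10² + 0.25² + 0.02² + 0.25² + 0.11² + 0.18² + 0.07² = 0.0004 + 0.0100 + 0.0625 + 0.0004 + 0.0625 + 0.0121 + 0.0324 + 0.0049 = 0.1852
Σp_2ᵢ² = 0.34² + 0.12² + 0.12² + 0.02² + 0.02² + 0.10² + 0.09² + 0.19² = 0.1156 + 0.0144 + 0.0144 + 0.0004 + 0.0004 + 0.0100 + 0.0081 + 0.0361 = 0.1994
O = 0.0947 / √(0.1852 × 0.1994) = 0.0947 / 0.19217 = 0.4928

0.49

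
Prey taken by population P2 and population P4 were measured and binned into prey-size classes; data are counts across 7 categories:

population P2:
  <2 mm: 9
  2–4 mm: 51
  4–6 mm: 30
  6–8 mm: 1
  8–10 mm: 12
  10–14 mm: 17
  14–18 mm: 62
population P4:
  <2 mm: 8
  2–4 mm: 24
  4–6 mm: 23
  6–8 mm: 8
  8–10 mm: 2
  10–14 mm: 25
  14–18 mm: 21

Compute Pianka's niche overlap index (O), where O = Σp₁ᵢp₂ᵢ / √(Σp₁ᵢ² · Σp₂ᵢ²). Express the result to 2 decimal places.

Proportions for population P2 (n=182): 9/182=0.0495, 51/182=0.2802, 30/182=0.1648, 1/182=0.0055, 12/182=0.0659, 17/182=0.0934, 62/182=0.3407
Proportions for population P4 (n=111): 8/111=0.0721, 24/111=0.2162, 23/111=0.2072, 8/111=0.0721, 2/111=0.0180, 25/111=0.2252, 21/111=0.1892
Σ p₁ᵢp₂ᵢ = 0.003569 + 0.060579 + 0.034147 + 0.000397 + 0.001186 + 0.021034 + 0.064460 = 0.185372
Σp_1ᵢ² = 0.0495² + 0.2802² + 0.1648² + 0.0055² + 0.0659² + 0.0934² + 0.3407² = 0.002450 + 0.078512 + 0.027159 + 0.000030 + 0.004343 + 0.008724 + 0.116076 = 0.237294
Σp_2ᵢ² = 0.0721² + 0.2162² + 0.2072² + 0.0721² + 0.0180² + 0.2252² + 0.1892² = 0.005198 + 0.046742 + 0.042932 + 0.005198 + 0.000324 + 0.050715 + 0.035797 = 0.186906
O = 0.185372 / √(0.237294 × 0.186906) = 0.185372 / 0.2105984 = 0.8802

0.88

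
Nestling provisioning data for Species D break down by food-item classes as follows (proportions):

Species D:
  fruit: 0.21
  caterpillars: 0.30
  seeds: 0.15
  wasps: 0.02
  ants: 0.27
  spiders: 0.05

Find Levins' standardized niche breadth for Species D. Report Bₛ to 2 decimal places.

Σpᵢ² = 0.21² + 0.30² + 0.15² + 0.02² + 0.27² + 0.05² = 0.0441 + 0.0900 + 0.0225 + 0.0004 + 0.0729 + 0.0025 = 0.2324
B = 1 / 0.2324 = 4.3029
Bₛ = (B − 1)/(n − 1) = (4.3029 − 1)/(6 − 1) = 3.3029/5 = 0.6606

0.66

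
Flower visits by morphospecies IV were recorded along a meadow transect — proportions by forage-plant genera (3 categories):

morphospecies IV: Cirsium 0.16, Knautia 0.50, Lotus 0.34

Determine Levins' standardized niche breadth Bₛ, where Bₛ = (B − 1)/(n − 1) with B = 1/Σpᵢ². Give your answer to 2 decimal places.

0.78

Σpᵢ² = 0.16² + 0.50² + 0.34² = 0.0256 + 0.2500 + 0.1156 = 0.3912
B = 1 / 0.3912 = 2.5562
Bₛ = (B − 1)/(n − 1) = (2.5562 − 1)/(3 − 1) = 1.5562/2 = 0.7781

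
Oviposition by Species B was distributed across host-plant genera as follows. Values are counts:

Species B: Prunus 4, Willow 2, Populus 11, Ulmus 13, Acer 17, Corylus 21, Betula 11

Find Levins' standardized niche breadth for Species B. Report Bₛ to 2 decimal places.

Proportions for Species B (n=79): 4/79=0.0506, 2/79=0.0253, 11/79=0.1392, 13/79=0.1646, 17/79=0.2152, 21/79=0.2658, 11/79=0.1392
Σpᵢ² = 0.0506² + 0.0253² + 0.1392² + 0.1646² + 0.2152² + 0.2658² + 0.1392² = 0.002560 + 0.000640 + 0.019377 + 0.027093 + 0.046311 + 0.070650 + 0.019377 = 0.186008
B = 1 / 0.186008 = 5.3761
Bₛ = (B − 1)/(n − 1) = (5.3761 − 1)/(7 − 1) = 4.3761/6 = 0.7294

0.73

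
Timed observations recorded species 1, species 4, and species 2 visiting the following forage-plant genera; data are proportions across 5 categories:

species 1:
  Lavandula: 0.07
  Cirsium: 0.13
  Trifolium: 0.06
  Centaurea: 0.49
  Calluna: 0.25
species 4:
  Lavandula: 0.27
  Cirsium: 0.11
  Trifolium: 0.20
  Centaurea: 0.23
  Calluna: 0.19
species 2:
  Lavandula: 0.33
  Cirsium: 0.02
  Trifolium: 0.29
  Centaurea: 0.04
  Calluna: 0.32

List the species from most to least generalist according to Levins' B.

Σp_1ᵢ² = 0.07² + 0.13² + 0.06² + 0.49² + 0.25² = 0.0049 + 0.0169 + 0.0036 + 0.2401 + 0.0625 = 0.3280
B_1 = 1 / 0.3280 = 3.0488
Σp_4ᵢ² = 0.27² + 0.11² + 0.20² + 0.23² + 0.19² = 0.0729 + 0.0121 + 0.0400 + 0.0529 + 0.0361 = 0.2140
B_4 = 1 / 0.2140 = 4.6729
Σp_2ᵢ² = 0.33² + 0.02² + 0.29² + 0.04² + 0.32² = 0.1089 + 0.0004 + 0.0841 + 0.0016 + 0.1024 = 0.2974
B_2 = 1 / 0.2974 = 3.3625
Ranking by B (broadest → narrowest): species 4 (4.67) > species 2 (3.36) > species 1 (3.05)

species 4 > species 2 > species 1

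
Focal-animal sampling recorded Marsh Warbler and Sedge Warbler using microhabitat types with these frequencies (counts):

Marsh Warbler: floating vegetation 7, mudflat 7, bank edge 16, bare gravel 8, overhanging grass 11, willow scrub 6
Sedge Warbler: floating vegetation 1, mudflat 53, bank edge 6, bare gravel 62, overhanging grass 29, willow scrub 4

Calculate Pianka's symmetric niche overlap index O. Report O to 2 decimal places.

0.63

Proportions for Marsh Warbler (n=55): 7/55=0.1273, 7/55=0.1273, 16/55=0.2909, 8/55=0.1455, 11/55=0.2000, 6/55=0.1091
Proportions for Sedge Warbler (n=155): 1/155=0.0065, 53/155=0.3419, 6/155=0.0387, 62/155=0.4000, 29/155=0.1871, 4/155=0.0258
Σ p₁ᵢp₂ᵢ = 0.000827 + 0.043524 + 0.011258 + 0.058200 + 0.037420 + 0.002815 = 0.154044
Σp_1ᵢ² = 0.1273² + 0.1273² + 0.2909² + 0.1455² + 0.2000² + 0.1091² = 0.016205 + 0.016205 + 0.084623 + 0.021170 + 0.040000 + 0.011903 = 0.190106
Σp_2ᵢ² = 0.0065² + 0.3419² + 0.0387² + 0.4000² + 0.1871² + 0.0258² = 0.000042 + 0.116896 + 0.001498 + 0.160000 + 0.035006 + 0.000666 = 0.314108
O = 0.154044 / √(0.190106 × 0.314108) = 0.154044 / 0.2443641 = 0.6304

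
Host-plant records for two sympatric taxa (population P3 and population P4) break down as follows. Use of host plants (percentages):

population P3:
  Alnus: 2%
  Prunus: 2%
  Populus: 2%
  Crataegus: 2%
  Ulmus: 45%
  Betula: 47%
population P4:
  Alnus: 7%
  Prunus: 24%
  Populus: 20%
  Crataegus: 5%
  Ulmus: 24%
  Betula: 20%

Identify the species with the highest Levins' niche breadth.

population P4

Convert percentages to proportions (divide by 100).
Σp_P3ᵢ² = 0.02² + 0.02² + 0.02² + 0.02² + 0.45² + 0.47² = 0.0004 + 0.0004 + 0.0004 + 0.0004 + 0.2025 + 0.2209 = 0.4250
B_P3 = 1 / 0.4250 = 2.3529
Σp_P4ᵢ² = 0.07² + 0.24² + 0.20² + 0.05² + 0.24² + 0.20² = 0.0049 + 0.0576 + 0.0400 + 0.0025 + 0.0576 + 0.0400 = 0.2026
B_P4 = 1 / 0.2026 = 4.9358
Highest B → broadest niche (most generalist): population P4 (B = 4.94).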